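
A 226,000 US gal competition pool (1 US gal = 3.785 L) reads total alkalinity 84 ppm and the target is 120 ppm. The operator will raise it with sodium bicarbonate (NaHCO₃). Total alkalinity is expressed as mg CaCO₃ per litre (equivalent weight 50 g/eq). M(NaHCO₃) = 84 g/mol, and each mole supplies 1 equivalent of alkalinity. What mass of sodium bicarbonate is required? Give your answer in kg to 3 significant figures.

Volume: 226,000 US gal × 3.785 L/gal = 855,410 L.
Alkalinity to add: (120 − 84) = 36 mg/L as CaCO₃ × 855,410 L = 30,790 g as CaCO₃.
Equivalents: 30,790 g ÷ 50 g/eq = 615.9 eq.
NaHCO₃ supplies 1 eq per mole → 615.9 mol.
Mass: 615.9 mol × 84 g/mol = 51,740 g.

51.7 kg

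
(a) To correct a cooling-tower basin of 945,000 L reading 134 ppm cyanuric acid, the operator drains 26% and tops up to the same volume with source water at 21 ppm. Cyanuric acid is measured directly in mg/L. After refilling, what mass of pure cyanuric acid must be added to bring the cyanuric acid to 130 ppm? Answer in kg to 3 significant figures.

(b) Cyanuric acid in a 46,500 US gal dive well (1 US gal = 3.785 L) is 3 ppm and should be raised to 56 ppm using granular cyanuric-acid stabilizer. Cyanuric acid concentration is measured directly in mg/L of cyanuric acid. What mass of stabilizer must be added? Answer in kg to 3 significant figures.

(a) 24.0 kg; (b) 9.33 kg

(a) After draining 26% and refilling: 134 × 0.74 + 21 × 0.26 = 104.62 ppm.
(a) Deficit to target: 130 − 104.62 = 25.38 mg/L.
(a) Mass: 25.38 mg/L × 945,000 L = 23,980 g cyanuric acid.

(b) Volume: 46,500 US gal × 3.785 L/gal = 176,002 L.
(b) CYA to add: (56 − 3) = 53 mg/L × 176,002 L = 9328 g cyanuric acid.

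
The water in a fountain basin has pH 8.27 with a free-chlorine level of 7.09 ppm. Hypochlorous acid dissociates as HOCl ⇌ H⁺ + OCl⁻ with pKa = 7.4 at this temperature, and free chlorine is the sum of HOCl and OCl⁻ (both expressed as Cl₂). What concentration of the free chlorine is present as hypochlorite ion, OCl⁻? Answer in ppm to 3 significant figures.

[OCl⁻]/[HOCl] = 10^(pH − pKa) = 10^(8.27 − 7.4) = 10^0.87 = 7.413.
Fraction as HOCl = 1 / (1 + 7.413) = 0.1189.
OCl⁻ = (1 − 0.1189) × 7.09 ppm = 6.247 ppm.

6.25 ppm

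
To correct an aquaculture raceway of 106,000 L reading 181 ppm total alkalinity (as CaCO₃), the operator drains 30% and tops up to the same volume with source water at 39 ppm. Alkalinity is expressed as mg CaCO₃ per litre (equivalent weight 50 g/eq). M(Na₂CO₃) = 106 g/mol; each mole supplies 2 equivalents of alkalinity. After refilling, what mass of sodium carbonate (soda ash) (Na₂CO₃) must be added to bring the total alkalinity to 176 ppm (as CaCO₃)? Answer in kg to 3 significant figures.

After draining 30% and refilling: 181 × 0.70 + 39 × 0.30 = 138.4 ppm.
Deficit to target: 176 − 138.4 = 37.6 mg/L.
As CaCO₃: 37.6 mg/L × 106,000 L = 3986 g; ÷ 50 g/eq ÷ 2 = 39.86 mol Na₂CO₃.
Mass: 39.86 × 106 = 4225 g.

4.22 kg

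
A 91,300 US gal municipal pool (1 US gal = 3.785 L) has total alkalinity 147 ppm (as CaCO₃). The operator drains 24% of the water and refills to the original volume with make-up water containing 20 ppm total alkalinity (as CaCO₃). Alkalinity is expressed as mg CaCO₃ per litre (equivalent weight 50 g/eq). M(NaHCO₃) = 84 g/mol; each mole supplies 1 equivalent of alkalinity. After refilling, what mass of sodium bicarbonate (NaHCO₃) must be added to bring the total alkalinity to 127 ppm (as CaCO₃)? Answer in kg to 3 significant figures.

6.08 kg

Volume: 91,300 US gal × 3.785 L/gal = 345,570 L.
After draining 24% and refilling: 147 × 0.76 + 20 × 0.24 = 116.52 ppm.
Deficit to target: 127 − 116.52 = 10.48 mg/L.
As CaCO₃: 10.48 mg/L × 345,570 L = 3622 g; ÷ 50 g/eq ÷ 1 = 72.43 mol NaHCO₃.
Mass: 72.43 × 84 = 6084 g.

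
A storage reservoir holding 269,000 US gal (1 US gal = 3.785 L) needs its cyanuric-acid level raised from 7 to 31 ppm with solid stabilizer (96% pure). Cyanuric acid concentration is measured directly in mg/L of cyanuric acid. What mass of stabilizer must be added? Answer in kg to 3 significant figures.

25.5 kg

Volume: 269,000 US gal × 3.785 L/gal = 1,018,165 L.
CYA to add: (31 − 7) = 24 mg/L × 1,018,165 L = 24,440 g cyanuric acid.
At 96% purity: 24,440 / 0.96 = 25,450 g product.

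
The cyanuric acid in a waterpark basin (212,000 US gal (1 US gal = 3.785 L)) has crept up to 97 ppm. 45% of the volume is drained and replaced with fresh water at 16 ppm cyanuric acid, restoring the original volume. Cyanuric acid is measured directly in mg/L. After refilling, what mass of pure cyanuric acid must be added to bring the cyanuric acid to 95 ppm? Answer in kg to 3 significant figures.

Volume: 212,000 US gal × 3.785 L/gal = 802,420 L.
After draining 45% and refilling: 97 × 0.55 + 16 × 0.45 = 60.55 ppm.
Deficit to target: 95 − 60.55 = 34.45 mg/L.
Mass: 34.45 mg/L × 802,420 L = 27,640 g cyanuric acid.

27.6 kg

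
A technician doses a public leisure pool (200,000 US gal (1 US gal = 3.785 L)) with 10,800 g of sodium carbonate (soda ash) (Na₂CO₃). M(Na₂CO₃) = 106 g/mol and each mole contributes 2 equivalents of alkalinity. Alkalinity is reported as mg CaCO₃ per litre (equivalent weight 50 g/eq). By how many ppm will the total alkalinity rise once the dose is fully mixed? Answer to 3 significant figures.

Volume: 200,000 US gal × 3.785 L/gal = 757,000 L.
Moles of Na₂CO₃: 10,800 g ÷ 106 g/mol = 101.9 mol → 203.8 eq of alkalinity.
As CaCO₃: 203.8 eq × 50 g/eq = 10,190 g.
Rise: 10,190 g / 757,000 L × 1000 = 13.46 mg/L.

13.5 ppm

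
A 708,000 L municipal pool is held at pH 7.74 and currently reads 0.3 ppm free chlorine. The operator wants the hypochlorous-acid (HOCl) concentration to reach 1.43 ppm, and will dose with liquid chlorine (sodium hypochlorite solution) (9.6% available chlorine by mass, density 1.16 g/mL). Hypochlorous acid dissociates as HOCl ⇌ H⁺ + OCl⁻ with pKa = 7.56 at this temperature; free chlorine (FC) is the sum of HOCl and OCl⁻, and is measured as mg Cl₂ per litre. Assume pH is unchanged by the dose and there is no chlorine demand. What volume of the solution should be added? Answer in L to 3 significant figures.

20.9 L

[OCl⁻]/[HOCl] = 10^(pH − pKa) = 10^(7.74 − 7.56) = 1.514; fraction as HOCl = 1/(1 + 1.514) = 0.3978.
Free chlorine required for 1.43 ppm HOCl: 1.43 / 0.3978 = 3.594 ppm.
FC to add: 3.594 − 0.3 = 3.294 mg/L as Cl₂.
Cl₂ equivalent: 3.294 mg/L × 708,000 L = 2332 g.
Product at 9.6% available Cl: 2332 / 0.096 = 24,300 g.
Volume: 24,300 g ÷ 1.16 g/mL = 20,940 mL.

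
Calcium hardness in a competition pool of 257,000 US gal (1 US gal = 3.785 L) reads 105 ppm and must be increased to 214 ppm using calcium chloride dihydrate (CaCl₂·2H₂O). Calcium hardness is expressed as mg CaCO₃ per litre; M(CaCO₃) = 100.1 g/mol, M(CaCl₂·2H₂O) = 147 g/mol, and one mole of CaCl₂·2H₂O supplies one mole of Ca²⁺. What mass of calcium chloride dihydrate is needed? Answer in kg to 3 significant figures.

156 kg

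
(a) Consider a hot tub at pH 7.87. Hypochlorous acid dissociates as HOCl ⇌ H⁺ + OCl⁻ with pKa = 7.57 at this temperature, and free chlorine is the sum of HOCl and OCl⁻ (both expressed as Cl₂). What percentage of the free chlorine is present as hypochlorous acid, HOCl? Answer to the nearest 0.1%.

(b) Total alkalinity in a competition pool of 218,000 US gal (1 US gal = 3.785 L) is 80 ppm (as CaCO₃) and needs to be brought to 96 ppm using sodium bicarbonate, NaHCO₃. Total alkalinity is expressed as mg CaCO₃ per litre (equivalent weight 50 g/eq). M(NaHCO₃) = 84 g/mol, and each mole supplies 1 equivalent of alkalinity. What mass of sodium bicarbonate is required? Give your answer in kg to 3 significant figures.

(a) [OCl⁻]/[HOCl] = 10^(pH − pKa) = 10^(7.87 − 7.57) = 10^0.30 = 1.995.
(a) Fraction as HOCl = 1 / (1 + 1.995) = 0.3339.

(b) Volume: 218,000 US gal × 3.785 L/gal = 825,130 L.
(b) Alkalinity to add: (96 − 80) = 16 mg/L as CaCO₃ × 825,130 L = 13,200 g as CaCO₃.
(b) Equivalents: 13,200 g ÷ 50 g/eq = 264 eq.
(b) NaHCO₃ supplies 1 eq per mole → 264 mol.
(b) Mass: 264 mol × 84 g/mol = 22,180 g.

(a) 33.4%; (b) 22.2 kg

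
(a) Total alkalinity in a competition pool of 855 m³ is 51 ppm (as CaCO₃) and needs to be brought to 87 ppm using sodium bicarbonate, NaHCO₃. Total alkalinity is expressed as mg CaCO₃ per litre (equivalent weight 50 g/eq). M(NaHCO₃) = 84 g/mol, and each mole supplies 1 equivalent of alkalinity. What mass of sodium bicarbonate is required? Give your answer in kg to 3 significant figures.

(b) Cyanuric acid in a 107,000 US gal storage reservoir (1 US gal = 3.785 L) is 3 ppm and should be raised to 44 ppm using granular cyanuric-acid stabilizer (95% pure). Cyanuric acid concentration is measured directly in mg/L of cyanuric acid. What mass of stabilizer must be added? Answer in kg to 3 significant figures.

(a) Volume: 855 m³ = 855,000 L.
(a) Alkalinity to add: (87 − 51) = 36 mg/L as CaCO₃ × 855,000 L = 30,780 g as CaCO₃.
(a) Equivalents: 30,780 g ÷ 50 g/eq = 615.6 eq.
(a) NaHCO₃ supplies 1 eq per mole → 615.6 mol.
(a) Mass: 615.6 mol × 84 g/mol = 51,710 g.

(b) Volume: 107,000 US gal × 3.785 L/gal = 404,995 L.
(b) CYA to add: (44 − 3) = 41 mg/L × 404,995 L = 16,600 g cyanuric acid.
(b) At 95% purity: 16,600 / 0.95 = 17,480 g product.

(a) 51.7 kg; (b) 17.5 kg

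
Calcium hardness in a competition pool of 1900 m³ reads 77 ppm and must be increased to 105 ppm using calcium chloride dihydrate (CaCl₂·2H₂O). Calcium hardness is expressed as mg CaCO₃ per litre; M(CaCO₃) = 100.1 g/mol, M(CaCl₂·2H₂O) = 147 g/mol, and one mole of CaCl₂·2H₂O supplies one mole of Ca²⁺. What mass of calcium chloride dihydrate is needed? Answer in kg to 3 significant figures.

Volume: 1900 m³ = 1,900,000 L.
Hardness to add: (105 − 77) = 28 mg/L as CaCO₃ × 1,900,000 L = 53,200 g as CaCO₃.
Moles of Ca²⁺ (1 mol Ca²⁺ ≡ 1 mol CaCO₃): 53,200 / 100.1 g/mol = 531.5 mol.
Mass of CaCl₂·2H₂O: 531.5 × 147 = 78,130 g.

78.1 kg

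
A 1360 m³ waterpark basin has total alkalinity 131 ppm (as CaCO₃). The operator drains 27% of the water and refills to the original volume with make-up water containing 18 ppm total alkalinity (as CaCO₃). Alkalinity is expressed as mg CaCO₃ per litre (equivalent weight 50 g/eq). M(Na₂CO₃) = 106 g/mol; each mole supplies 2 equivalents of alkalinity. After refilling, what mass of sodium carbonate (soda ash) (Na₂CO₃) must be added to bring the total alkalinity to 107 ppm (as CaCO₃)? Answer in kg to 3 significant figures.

9.38 kg

Volume: 1360 m³ = 1,360,000 L.
After draining 27% and refilling: 131 × 0.73 + 18 × 0.27 = 100.49 ppm.
Deficit to target: 107 − 100.49 = 6.51 mg/L.
As CaCO₃: 6.51 mg/L × 1,360,000 L = 8854 g; ÷ 50 g/eq ÷ 2 = 88.54 mol Na₂CO₃.
Mass: 88.54 × 106 = 9385 g.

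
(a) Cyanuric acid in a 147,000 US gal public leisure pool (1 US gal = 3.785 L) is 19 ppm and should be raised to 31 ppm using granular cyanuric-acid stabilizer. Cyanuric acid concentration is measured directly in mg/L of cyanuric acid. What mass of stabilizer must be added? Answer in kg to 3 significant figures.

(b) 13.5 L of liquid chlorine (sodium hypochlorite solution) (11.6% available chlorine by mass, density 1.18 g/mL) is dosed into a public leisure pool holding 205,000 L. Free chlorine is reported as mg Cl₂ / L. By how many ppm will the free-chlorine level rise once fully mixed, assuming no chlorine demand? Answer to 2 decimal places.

(a) Volume: 147,000 US gal × 3.785 L/gal = 556,395 L.
(a) CYA to add: (31 − 19) = 12 mg/L × 556,395 L = 6677 g cyanuric acid.

(b) Mass of solution: 13.5 L × 1000 mL/L × 1.18 g/mL = 15,930 g.
(b) Available chlorine delivered: 15,930 g × 0.116 = 1848 g as Cl₂.
(b) Concentration rise: 1848 g / 205,000 L = 9.014 mg/L = 9.01 ppm.

(a) 6.68 kg; (b) 9.01 ppm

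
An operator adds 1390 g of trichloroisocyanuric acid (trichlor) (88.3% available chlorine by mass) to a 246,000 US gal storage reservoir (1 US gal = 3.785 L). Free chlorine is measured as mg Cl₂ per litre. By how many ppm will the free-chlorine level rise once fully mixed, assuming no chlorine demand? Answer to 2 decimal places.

1.32 ppm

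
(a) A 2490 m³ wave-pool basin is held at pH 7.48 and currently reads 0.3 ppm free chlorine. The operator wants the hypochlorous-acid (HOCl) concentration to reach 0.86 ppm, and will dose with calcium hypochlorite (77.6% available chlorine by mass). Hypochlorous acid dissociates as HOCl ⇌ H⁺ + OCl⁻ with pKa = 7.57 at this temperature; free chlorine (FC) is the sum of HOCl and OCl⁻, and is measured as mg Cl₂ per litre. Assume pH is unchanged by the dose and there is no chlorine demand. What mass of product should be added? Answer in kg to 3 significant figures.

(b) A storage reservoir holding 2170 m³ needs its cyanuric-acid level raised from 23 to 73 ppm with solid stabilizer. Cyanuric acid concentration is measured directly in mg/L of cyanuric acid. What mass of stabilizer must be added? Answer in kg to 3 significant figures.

(a) Volume: 2490 m³ = 2,490,000 L.
(a) [OCl⁻]/[HOCl] = 10^(pH − pKa) = 10^(7.48 − 7.57) = 0.8128; fraction as HOCl = 1/(1 + 0.8128) = 0.5516.
(a) Free chlorine required for 0.86 ppm HOCl: 0.86 / 0.5516 = 1.559 ppm.
(a) FC to add: 1.559 − 0.3 = 1.259 mg/L as Cl₂.
(a) Cl₂ equivalent: 1.259 mg/L × 2,490,000 L = 3135 g.
(a) Product at 77.6% available Cl: 3135 / 0.776 = 4040 g.

(b) Volume: 2170 m³ = 2,170,000 L.
(b) CYA to add: (73 − 23) = 50 mg/L × 2,170,000 L = 108,500 g cyanuric acid.

(a) 4.04 kg; (b) 108 kg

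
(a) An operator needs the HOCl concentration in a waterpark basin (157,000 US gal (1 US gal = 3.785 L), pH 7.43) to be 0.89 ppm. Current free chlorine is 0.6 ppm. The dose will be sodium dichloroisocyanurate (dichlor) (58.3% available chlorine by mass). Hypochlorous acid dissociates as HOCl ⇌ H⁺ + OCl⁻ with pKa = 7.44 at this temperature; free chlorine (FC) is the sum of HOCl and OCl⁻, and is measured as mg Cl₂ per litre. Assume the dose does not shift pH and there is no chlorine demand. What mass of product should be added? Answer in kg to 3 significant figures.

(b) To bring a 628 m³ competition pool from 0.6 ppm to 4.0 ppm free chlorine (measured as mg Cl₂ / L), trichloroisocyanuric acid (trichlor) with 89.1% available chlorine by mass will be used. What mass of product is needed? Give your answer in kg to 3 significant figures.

(a) Volume: 157,000 US gal × 3.785 L/gal = 594,245 L.
(a) [OCl⁻]/[HOCl] = 10^(pH − pKa) = 10^(7.43 − 7.44) = 0.9772; fraction as HOCl = 1/(1 + 0.9772) = 0.5058.
(a) Free chlorine required for 0.89 ppm HOCl: 0.89 / 0.5058 = 1.76 ppm.
(a) FC to add: 1.76 − 0.6 = 1.16 mg/L as Cl₂.
(a) Cl₂ equivalent: 1.16 mg/L × 594,245 L = 689.2 g.
(a) Product at 58.3% available Cl: 689.2 / 0.583 = 1182 g.

(b) Volume: 628 m³ = 628,000 L.
(b) Chlorine deficit: 4.0 − 0.6 = 3.4 ppm = 3.4 mg/L as Cl₂.
(b) Cl₂ equivalent needed: 3.4 mg/L × 628,000 L = 2,135,000 mg = 2135 g.
(b) Product at 89.1% available chlorine: 2135 / 0.891 = 2396 g.

(a) 1.18 kg; (b) 2.40 kg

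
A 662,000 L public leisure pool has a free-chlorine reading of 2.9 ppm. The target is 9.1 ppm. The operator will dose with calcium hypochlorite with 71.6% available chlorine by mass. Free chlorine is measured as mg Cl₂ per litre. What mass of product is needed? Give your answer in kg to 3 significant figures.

Chlorine deficit: 9.1 − 2.9 = 6.2 ppm = 6.2 mg/L as Cl₂.
Cl₂ equivalent needed: 6.2 mg/L × 662,000 L = 4,104,000 mg = 4104 g.
Product at 71.6% available chlorine: 4104 / 0.716 = 5732 g.

5.73 kg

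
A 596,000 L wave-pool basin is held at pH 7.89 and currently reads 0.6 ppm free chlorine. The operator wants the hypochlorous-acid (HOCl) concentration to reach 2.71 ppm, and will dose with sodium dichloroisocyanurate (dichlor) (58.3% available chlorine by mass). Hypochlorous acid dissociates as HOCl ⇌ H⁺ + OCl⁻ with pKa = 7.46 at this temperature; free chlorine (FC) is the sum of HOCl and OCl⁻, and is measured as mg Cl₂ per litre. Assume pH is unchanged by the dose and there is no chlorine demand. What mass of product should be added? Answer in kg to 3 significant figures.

[OCl⁻]/[HOCl] = 10^(pH − pKa) = 10^(7.89 − 7.46) = 2.692; fraction as HOCl = 1/(1 + 2.692) = 0.2709.
Free chlorine required for 2.71 ppm HOCl: 2.71 / 0.2709 = 10 ppm.
FC to add: 10 − 0.6 = 9.404 mg/L as Cl₂.
Cl₂ equivalent: 9.404 mg/L × 596,000 L = 5605 g.
Product at 58.3% available Cl: 5605 / 0.583 = 9614 g.

9.61 kg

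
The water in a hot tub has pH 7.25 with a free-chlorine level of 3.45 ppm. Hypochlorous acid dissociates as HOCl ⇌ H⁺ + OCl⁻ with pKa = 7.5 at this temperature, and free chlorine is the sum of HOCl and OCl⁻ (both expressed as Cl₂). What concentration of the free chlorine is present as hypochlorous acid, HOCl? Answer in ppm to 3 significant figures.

[OCl⁻]/[HOCl] = 10^(pH − pKa) = 10^(7.25 − 7.5) = 10^-0.25 = 0.5623.
Fraction as HOCl = 1 / (1 + 0.5623) = 0.6401.
HOCl = 0.6401 × 3.45 ppm = 2.208 ppm.

2.21 ppm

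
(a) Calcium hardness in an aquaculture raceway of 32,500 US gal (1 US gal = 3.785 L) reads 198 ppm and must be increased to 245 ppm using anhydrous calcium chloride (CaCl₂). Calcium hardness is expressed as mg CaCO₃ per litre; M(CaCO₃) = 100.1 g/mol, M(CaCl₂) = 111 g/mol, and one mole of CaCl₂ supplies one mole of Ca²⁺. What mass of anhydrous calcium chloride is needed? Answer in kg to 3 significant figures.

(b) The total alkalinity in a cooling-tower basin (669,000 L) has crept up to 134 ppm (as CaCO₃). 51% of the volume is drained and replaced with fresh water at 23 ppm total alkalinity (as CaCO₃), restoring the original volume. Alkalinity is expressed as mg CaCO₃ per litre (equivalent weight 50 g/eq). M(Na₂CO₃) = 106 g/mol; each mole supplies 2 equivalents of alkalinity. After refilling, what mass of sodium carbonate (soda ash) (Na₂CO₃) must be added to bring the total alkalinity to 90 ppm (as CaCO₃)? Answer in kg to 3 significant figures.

(a) 6.41 kg; (b) 8.94 kg

(a) Volume: 32,500 US gal × 3.785 L/gal = 123,012 L.
(a) Hardness to add: (245 − 198) = 47 mg/L as CaCO₃ × 123,012 L = 5782 g as CaCO₃.
(a) Moles of Ca²⁺ (1 mol Ca²⁺ ≡ 1 mol CaCO₃): 5782 / 100.1 g/mol = 57.76 mol.
(a) Mass of CaCl₂: 57.76 × 111 = 6411 g.

(b) After draining 51% and refilling: 134 × 0.49 + 23 × 0.51 = 77.39 ppm.
(b) Deficit to target: 90 − 77.39 = 12.61 mg/L.
(b) As CaCO₃: 12.61 mg/L × 669,000 L = 8436 g; ÷ 50 g/eq ÷ 2 = 84.36 mol Na₂CO₃.
(b) Mass: 84.36 × 106 = 8942 g.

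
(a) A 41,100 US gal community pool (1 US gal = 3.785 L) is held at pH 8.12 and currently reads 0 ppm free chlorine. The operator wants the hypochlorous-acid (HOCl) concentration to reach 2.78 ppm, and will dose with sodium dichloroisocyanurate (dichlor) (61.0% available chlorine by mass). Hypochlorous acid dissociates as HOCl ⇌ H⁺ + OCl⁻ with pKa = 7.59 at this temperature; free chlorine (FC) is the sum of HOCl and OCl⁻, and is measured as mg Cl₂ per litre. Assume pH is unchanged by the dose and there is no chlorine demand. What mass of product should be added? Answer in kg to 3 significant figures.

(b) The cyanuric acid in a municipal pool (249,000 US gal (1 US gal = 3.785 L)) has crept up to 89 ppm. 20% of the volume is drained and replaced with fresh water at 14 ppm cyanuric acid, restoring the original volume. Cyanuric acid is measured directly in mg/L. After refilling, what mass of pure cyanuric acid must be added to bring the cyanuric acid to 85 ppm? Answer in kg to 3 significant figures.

(a) Volume: 41,100 US gal × 3.785 L/gal = 155,564 L.
(a) [OCl⁻]/[HOCl] = 10^(pH − pKa) = 10^(8.12 − 7.59) = 3.388; fraction as HOCl = 1/(1 + 3.388) = 0.2279.
(a) Free chlorine required for 2.78 ppm HOCl: 2.78 / 0.2279 = 12.2 ppm.
(a) FC to add: 12.2 − 0 = 12.2 mg/L as Cl₂.
(a) Cl₂ equivalent: 12.2 mg/L × 155,564 L = 1898 g.
(a) Product at 61.0% available Cl: 1898 / 0.61 = 3111 g.

(b) Volume: 249,000 US gal × 3.785 L/gal = 942,465 L.
(b) After draining 20% and refilling: 89 × 0.80 + 14 × 0.20 = 74 ppm.
(b) Deficit to target: 85 − 74 = 11 mg/L.
(b) Mass: 11 mg/L × 942,465 L = 10,370 g cyanuric acid.

(a) 3.11 kg; (b) 10.4 kg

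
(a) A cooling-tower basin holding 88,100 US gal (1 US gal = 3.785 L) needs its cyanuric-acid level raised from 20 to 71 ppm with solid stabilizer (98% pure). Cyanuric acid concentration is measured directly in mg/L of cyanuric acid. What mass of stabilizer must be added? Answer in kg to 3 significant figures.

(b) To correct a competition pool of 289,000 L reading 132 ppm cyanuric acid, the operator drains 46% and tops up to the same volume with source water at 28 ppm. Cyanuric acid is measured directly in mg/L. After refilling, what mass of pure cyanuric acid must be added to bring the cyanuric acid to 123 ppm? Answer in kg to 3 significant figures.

(a) Volume: 88,100 US gal × 3.785 L/gal = 333,458 L.
(a) CYA to add: (71 − 20) = 51 mg/L × 333,458 L = 17,010 g cyanuric acid.
(a) At 98% purity: 17,010 / 0.98 = 17,350 g product.

(b) After draining 46% and refilling: 132 × 0.54 + 28 × 0.46 = 84.16 ppm.
(b) Deficit to target: 123 − 84.16 = 38.84 mg/L.
(b) Mass: 38.84 mg/L × 289,000 L = 11,220 g cyanuric acid.

(a) 17.4 kg; (b) 11.2 kg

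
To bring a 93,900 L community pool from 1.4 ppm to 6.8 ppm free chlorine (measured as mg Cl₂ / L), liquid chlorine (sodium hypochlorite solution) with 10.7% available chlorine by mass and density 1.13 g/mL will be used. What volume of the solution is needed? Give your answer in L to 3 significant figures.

4.19 L

Chlorine deficit: 6.8 − 1.4 = 5.4 ppm = 5.4 mg/L as Cl₂.
Cl₂ equivalent needed: 5.4 mg/L × 93,900 L = 507,100 mg = 507.1 g.
Product at 10.7% available chlorine: 507.1 / 0.107 = 4739 g.
Volume at density 1.13 g/mL: 4739 g ÷ 1.13 g/mL = 4194 mL.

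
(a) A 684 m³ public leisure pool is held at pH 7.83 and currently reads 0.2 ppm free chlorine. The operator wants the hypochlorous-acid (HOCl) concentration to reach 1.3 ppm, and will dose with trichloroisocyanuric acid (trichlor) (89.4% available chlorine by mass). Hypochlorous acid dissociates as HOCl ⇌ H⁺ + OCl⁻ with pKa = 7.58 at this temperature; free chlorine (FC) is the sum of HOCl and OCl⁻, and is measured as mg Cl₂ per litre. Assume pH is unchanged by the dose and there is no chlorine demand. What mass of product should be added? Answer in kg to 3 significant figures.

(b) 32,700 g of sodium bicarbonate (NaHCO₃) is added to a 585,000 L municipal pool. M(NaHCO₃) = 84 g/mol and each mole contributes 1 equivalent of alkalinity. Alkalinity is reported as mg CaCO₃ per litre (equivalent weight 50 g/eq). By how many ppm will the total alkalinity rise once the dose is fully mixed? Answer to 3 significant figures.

(a) Volume: 684 m³ = 684,000 L.
(a) [OCl⁻]/[HOCl] = 10^(pH − pKa) = 10^(7.83 − 7.58) = 1.778; fraction as HOCl = 1/(1 + 1.778) = 0.3599.
(a) Free chlorine required for 1.3 ppm HOCl: 1.3 / 0.3599 = 3.612 ppm.
(a) FC to add: 3.612 − 0.2 = 3.412 mg/L as Cl₂.
(a) Cl₂ equivalent: 3.412 mg/L × 684,000 L = 2334 g.
(a) Product at 89.4% available Cl: 2334 / 0.894 = 2610 g.

(b) Moles of NaHCO₃: 32,700 g ÷ 84 g/mol = 389.3 mol → 389.3 eq of alkalinity.
(b) As CaCO₃: 389.3 eq × 50 g/eq = 19,460 g.
(b) Rise: 19,460 g / 585,000 L × 1000 = 33.27 mg/L.

(a) 2.61 kg; (b) 33.3 ppm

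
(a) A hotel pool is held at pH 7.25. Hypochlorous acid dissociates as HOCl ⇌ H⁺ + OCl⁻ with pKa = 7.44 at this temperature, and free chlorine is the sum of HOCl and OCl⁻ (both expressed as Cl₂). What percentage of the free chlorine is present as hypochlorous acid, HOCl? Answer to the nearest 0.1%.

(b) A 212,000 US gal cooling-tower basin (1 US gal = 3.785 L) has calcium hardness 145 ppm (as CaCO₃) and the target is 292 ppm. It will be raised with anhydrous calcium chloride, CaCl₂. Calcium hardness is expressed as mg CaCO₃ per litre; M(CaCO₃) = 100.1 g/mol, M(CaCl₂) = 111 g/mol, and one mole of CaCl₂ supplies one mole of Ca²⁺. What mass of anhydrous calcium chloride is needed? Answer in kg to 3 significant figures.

(a) [OCl⁻]/[HOCl] = 10^(pH − pKa) = 10^(7.25 − 7.44) = 10^-0.19 = 0.6457.
(a) Fraction as HOCl = 1 / (1 + 0.6457) = 0.6077.

(b) Volume: 212,000 US gal × 3.785 L/gal = 802,420 L.
(b) Hardness to add: (292 − 145) = 147 mg/L as CaCO₃ × 802,420 L = 118,000 g as CaCO₃.
(b) Moles of Ca²⁺ (1 mol Ca²⁺ ≡ 1 mol CaCO₃): 118,000 / 100.1 g/mol = 1178 mol.
(b) Mass of CaCl₂: 1178 × 111 = 130,800 g.

(a) 60.8%; (b) 131 kg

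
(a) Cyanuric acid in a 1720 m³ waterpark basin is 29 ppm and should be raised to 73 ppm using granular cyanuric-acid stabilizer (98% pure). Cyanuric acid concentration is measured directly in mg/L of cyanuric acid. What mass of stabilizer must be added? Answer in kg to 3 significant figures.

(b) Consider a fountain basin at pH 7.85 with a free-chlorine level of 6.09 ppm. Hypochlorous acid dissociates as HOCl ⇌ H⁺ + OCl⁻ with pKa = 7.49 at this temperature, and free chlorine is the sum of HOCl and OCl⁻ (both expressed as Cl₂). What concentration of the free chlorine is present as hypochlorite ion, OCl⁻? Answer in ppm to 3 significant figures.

(a) Volume: 1720 m³ = 1,720,000 L.
(a) CYA to add: (73 − 29) = 44 mg/L × 1,720,000 L = 75,680 g cyanuric acid.
(a) At 98% purity: 75,680 / 0.98 = 77,220 g product.

(b) [OCl⁻]/[HOCl] = 10^(pH − pKa) = 10^(7.85 − 7.49) = 10^0.36 = 2.291.
(b) Fraction as HOCl = 1 / (1 + 2.291) = 0.3039.
(b) OCl⁻ = (1 − 0.3039) × 6.09 ppm = 4.239 ppm.

(a) 77.2 kg; (b) 4.24 ppm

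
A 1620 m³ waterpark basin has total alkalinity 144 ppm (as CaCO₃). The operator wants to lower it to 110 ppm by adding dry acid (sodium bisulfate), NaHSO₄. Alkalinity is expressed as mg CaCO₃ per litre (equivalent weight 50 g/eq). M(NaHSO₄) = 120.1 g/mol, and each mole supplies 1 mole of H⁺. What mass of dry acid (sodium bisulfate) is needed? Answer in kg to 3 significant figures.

Volume: 1620 m³ = 1,620,000 L.
Alkalinity to neutralize: (144 − 110) = 34 mg/L as CaCO₃ × 1,620,000 L = 55,080 g as CaCO₃.
Equivalents of H⁺ required: 55,080 ÷ 50 g/eq = 1102 eq = 1102 mol NaHSO₄.
Mass of NaHSO₄: 1102 × 120.1 = 132,300 g.

132 kg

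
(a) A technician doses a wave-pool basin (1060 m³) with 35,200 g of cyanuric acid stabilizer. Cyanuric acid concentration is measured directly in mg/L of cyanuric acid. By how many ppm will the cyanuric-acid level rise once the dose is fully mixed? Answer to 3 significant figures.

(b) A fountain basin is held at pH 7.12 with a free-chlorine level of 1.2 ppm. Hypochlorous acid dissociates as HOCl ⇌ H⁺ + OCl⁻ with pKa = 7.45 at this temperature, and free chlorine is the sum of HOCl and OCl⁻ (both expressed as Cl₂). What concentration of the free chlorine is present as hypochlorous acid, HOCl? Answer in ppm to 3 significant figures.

(a) Volume: 1060 m³ = 1,060,000 L.
(a) Rise: 35,200 g / 1,060,000 L × 1000 = 33.21 mg/L.

(b) [OCl⁻]/[HOCl] = 10^(pH − pKa) = 10^(7.12 − 7.45) = 10^-0.33 = 0.4677.
(b) Fraction as HOCl = 1 / (1 + 0.4677) = 0.6813.
(b) HOCl = 0.6813 × 1.2 ppm = 0.8176 ppm.

(a) 33.2 ppm; (b) 0.818 ppm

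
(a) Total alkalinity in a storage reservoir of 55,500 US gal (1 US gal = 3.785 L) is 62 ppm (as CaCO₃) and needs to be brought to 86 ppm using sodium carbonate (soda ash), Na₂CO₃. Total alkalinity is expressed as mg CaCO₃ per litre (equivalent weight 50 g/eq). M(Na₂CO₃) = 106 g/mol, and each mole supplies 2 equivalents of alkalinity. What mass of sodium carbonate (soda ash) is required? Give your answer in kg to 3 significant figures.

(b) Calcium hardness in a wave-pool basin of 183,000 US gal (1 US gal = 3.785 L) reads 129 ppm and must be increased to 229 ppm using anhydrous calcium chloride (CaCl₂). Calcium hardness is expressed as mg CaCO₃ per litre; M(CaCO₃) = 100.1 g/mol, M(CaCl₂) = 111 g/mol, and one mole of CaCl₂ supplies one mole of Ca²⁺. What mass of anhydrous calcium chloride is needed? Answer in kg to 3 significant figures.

(a) Volume: 55,500 US gal × 3.785 L/gal = 210,068 L.
(a) Alkalinity to add: (86 − 62) = 24 mg/L as CaCO₃ × 210,068 L = 5042 g as CaCO₃.
(a) Equivalents: 5042 g ÷ 50 g/eq = 100.8 eq.
(a) Each mole of Na₂CO₃ supplies 2 eq, so 100.8 / 2 = 50.42 mol.
(a) Mass: 50.42 mol × 106 g/mol = 5344 g.

(b) Volume: 183,000 US gal × 3.785 L/gal = 692,655 L.
(b) Hardness to add: (229 − 129) = 100 mg/L as CaCO₃ × 692,655 L = 69,270 g as CaCO₃.
(b) Moles of Ca²⁺ (1 mol Ca²⁺ ≡ 1 mol CaCO₃): 69,270 / 100.1 g/mol = 692 mol.
(b) Mass of CaCl₂: 692 × 111 = 76,810 g.

(a) 5.34 kg; (b) 76.8 kg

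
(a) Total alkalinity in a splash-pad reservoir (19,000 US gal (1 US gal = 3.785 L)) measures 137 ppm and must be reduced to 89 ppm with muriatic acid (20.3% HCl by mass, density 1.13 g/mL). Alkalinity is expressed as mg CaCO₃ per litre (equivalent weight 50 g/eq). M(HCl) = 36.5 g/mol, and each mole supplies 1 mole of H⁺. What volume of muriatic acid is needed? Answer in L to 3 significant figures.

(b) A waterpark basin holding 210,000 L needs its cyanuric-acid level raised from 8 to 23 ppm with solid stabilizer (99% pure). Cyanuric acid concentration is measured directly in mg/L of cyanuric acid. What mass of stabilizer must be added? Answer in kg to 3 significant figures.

(a) 11.0 L; (b) 3.18 kg

(a) Volume: 19,000 US gal × 3.785 L/gal = 71,915 L.
(a) Alkalinity to neutralize: (137 − 89) = 48 mg/L as CaCO₃ × 71,915 L = 3452 g as CaCO₃.
(a) Equivalents of H⁺ required: 3452 ÷ 50 g/eq = 69.04 eq = 69.04 mol HCl.
(a) Mass of HCl: 69.04 × 36.5 = 2520 g.
(a) Mass of 20.3% solution: 2520 / 0.203 = 12,410 g.
(a) Volume: 12,410 g ÷ 1.13 g/mL = 10,990 mL.

(b) CYA to add: (23 − 8) = 15 mg/L × 210,000 L = 3150 g cyanuric acid.
(b) At 99% purity: 3150 / 0.99 = 3182 g product.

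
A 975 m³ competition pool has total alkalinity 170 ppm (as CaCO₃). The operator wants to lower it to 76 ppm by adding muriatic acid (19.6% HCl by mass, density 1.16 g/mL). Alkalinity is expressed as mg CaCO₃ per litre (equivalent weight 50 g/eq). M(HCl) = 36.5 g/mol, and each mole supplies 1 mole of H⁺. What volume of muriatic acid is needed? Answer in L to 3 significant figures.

294 L

Volume: 975 m³ = 975,000 L.
Alkalinity to neutralize: (170 − 76) = 94 mg/L as CaCO₃ × 975,000 L = 91,650 g as CaCO₃.
Equivalents of H⁺ required: 91,650 ÷ 50 g/eq = 1833 eq = 1833 mol HCl.
Mass of HCl: 1833 × 36.5 = 66,900 g.
Mass of 19.6% solution: 66,900 / 0.196 = 341,300 g.
Volume: 341,300 g ÷ 1.16 g/mL = 294,300 mL.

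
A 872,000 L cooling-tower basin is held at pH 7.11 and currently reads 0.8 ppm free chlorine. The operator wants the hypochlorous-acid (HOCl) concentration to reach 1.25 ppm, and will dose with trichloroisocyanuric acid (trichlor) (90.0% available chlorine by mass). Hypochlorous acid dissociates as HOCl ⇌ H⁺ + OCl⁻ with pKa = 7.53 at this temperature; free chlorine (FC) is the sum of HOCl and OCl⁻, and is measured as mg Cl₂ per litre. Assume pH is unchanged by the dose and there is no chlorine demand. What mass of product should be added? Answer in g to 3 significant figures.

896 g

[OCl⁻]/[HOCl] = 10^(pH − pKa) = 10^(7.11 − 7.53) = 0.3802; fraction as HOCl = 1/(1 + 0.3802) = 0.7245.
Free chlorine required for 1.25 ppm HOCl: 1.25 / 0.7245 = 1.725 ppm.
FC to add: 1.725 − 0.8 = 0.9252 mg/L as Cl₂.
Cl₂ equivalent: 0.9252 mg/L × 872,000 L = 806.8 g.
Product at 90.0% available Cl: 806.8 / 0.9 = 896.5 g.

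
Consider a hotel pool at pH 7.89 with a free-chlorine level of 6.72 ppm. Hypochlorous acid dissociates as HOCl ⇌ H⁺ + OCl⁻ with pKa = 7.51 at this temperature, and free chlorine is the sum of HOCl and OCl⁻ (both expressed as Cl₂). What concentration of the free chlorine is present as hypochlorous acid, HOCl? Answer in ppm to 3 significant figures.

1.98 ppm

[OCl⁻]/[HOCl] = 10^(pH − pKa) = 10^(7.89 − 7.51) = 10^0.38 = 2.399.
Fraction as HOCl = 1 / (1 + 2.399) = 0.2942.
HOCl = 0.2942 × 6.72 ppm = 1.977 ppm.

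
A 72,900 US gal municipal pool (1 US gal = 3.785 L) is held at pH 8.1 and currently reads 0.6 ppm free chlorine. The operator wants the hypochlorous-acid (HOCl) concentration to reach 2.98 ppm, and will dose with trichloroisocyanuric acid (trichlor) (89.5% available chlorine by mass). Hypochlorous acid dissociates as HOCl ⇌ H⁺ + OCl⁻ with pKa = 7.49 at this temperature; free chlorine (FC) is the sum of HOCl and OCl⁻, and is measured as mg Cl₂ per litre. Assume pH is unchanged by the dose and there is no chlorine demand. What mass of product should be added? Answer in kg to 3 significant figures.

4.48 kg

Volume: 72,900 US gal × 3.785 L/gal = 275,926 L.
[OCl⁻]/[HOCl] = 10^(pH − pKa) = 10^(8.1 − 7.49) = 4.074; fraction as HOCl = 1/(1 + 4.074) = 0.1971.
Free chlorine required for 2.98 ppm HOCl: 2.98 / 0.1971 = 15.12 ppm.
FC to add: 15.12 − 0.6 = 14.52 mg/L as Cl₂.
Cl₂ equivalent: 14.52 mg/L × 275,926 L = 4006 g.
Product at 89.5% available Cl: 4006 / 0.895 = 4476 g.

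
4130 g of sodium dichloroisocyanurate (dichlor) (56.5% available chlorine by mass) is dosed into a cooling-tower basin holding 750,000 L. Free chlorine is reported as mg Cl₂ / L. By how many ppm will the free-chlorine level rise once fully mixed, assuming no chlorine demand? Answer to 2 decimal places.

3.11 ppm

Available chlorine delivered: 4130 g × 0.565 = 2333 g as Cl₂.
Concentration rise: 2333 g / 750,000 L = 3.111 mg/L = 3.11 ppm.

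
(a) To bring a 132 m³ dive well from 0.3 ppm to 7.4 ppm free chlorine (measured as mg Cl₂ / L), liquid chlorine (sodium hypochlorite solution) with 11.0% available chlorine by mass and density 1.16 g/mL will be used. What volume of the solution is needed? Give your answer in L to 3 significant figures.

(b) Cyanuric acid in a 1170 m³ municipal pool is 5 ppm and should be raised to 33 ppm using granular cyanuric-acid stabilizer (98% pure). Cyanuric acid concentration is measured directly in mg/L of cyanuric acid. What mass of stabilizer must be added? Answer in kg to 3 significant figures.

(a) Volume: 132 m³ = 132,000 L.
(a) Chlorine deficit: 7.4 − 0.3 = 7.1 ppm = 7.1 mg/L as Cl₂.
(a) Cl₂ equivalent needed: 7.1 mg/L × 132,000 L = 937,200 mg = 937.2 g.
(a) Product at 11.0% available chlorine: 937.2 / 0.11 = 8520 g.
(a) Volume at density 1.16 g/mL: 8520 g ÷ 1.16 g/mL = 7345 mL.

(b) Volume: 1170 m³ = 1,170,000 L.
(b) CYA to add: (33 − 5) = 28 mg/L × 1,170,000 L = 32,760 g cyanuric acid.
(b) At 98% purity: 32,760 / 0.98 = 33,430 g product.

(a) 7.34 L; (b) 33.4 kg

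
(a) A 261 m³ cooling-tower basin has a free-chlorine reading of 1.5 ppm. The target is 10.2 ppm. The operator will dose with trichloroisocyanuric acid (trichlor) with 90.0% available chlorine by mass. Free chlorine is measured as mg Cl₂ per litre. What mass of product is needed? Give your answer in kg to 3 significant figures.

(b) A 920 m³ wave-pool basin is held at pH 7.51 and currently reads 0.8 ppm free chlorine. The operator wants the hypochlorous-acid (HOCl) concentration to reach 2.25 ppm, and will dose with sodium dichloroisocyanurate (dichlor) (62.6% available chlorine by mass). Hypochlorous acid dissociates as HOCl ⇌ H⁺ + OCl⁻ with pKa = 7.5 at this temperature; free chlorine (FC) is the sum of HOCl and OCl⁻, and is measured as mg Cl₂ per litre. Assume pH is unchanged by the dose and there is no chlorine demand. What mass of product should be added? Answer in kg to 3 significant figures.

(a) 2.52 kg; (b) 5.51 kg

(a) Volume: 261 m³ = 261,000 L.
(a) Chlorine deficit: 10.2 − 1.5 = 8.7 ppm = 8.7 mg/L as Cl₂.
(a) Cl₂ equivalent needed: 8.7 mg/L × 261,000 L = 2,271,000 mg = 2271 g.
(a) Product at 90.0% available chlorine: 2271 / 0.9 = 2523 g.

(b) Volume: 920 m³ = 920,000 L.
(b) [OCl⁻]/[HOCl] = 10^(pH − pKa) = 10^(7.51 − 7.5) = 1.023; fraction as HOCl = 1/(1 + 1.023) = 0.4942.
(b) Free chlorine required for 2.25 ppm HOCl: 2.25 / 0.4942 = 4.552 ppm.
(b) FC to add: 4.552 − 0.8 = 3.752 mg/L as Cl₂.
(b) Cl₂ equivalent: 3.752 mg/L × 920,000 L = 3452 g.
(b) Product at 62.6% available Cl: 3452 / 0.626 = 5515 g.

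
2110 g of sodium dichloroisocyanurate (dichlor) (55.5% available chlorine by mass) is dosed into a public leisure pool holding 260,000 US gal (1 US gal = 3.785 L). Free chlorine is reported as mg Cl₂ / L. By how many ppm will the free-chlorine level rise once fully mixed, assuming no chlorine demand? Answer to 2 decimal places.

Volume: 260,000 US gal × 3.785 L/gal = 984,100 L.
Available chlorine delivered: 2110 g × 0.555 = 1171 g as Cl₂.
Concentration rise: 1171 g / 984,100 L = 1.19 mg/L = 1.19 ppm.

1.19 ppm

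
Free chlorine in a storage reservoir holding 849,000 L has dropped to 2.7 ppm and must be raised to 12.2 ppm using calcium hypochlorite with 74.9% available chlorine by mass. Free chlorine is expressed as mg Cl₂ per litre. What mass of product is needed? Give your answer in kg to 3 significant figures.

10.8 kg

Chlorine deficit: 12.2 − 2.7 = 9.5 ppm = 9.5 mg/L as Cl₂.
Cl₂ equivalent needed: 9.5 mg/L × 849,000 L = 8,066,000 mg = 8066 g.
Product at 74.9% available chlorine: 8066 / 0.749 = 10,770 g.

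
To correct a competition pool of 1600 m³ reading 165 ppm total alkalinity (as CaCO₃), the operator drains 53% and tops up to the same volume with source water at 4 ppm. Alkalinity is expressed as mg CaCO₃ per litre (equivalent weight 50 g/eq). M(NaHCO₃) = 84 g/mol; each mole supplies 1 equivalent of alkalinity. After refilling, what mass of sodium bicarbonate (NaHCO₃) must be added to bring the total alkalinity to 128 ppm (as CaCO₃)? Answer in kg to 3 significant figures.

Volume: 1600 m³ = 1,600,000 L.
After draining 53% and refilling: 165 × 0.47 + 4 × 0.53 = 79.67 ppm.
Deficit to target: 128 − 79.67 = 48.33 mg/L.
As CaCO₃: 48.33 mg/L × 1,600,000 L = 77,330 g; ÷ 50 g/eq ÷ 1 = 1547 mol NaHCO₃.
Mass: 1547 × 84 = 129,900 g.

130 kg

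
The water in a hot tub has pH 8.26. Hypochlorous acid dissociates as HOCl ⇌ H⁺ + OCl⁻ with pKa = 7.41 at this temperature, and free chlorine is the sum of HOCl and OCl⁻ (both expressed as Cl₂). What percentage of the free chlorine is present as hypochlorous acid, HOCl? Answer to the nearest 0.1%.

12.4%

[OCl⁻]/[HOCl] = 10^(pH − pKa) = 10^(8.26 − 7.41) = 10^0.85 = 7.079.
Fraction as HOCl = 1 / (1 + 7.079) = 0.1238.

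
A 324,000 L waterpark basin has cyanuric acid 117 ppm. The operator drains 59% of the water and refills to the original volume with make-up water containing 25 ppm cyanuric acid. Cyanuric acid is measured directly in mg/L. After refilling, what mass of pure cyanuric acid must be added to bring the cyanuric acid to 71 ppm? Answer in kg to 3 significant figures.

2.68 kg

After draining 59% and refilling: 117 × 0.41 + 25 × 0.59 = 62.72 ppm.
Deficit to target: 71 − 62.72 = 8.28 mg/L.
Mass: 8.28 mg/L × 324,000 L = 2683 g cyanuric acid.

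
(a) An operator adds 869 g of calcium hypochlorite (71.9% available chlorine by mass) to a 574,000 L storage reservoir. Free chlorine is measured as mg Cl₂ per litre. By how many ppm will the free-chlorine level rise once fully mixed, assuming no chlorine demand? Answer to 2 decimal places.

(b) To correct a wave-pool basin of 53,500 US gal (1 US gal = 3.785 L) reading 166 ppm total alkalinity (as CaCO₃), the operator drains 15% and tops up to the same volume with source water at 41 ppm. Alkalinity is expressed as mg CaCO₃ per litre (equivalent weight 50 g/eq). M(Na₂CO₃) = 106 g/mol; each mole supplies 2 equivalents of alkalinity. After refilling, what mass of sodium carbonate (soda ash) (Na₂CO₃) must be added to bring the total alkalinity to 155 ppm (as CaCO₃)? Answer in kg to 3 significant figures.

(a) Available chlorine delivered: 869 g × 0.719 = 624.8 g as Cl₂.
(a) Concentration rise: 624.8 g / 574,000 L = 1.089 mg/L = 1.09 ppm.

(b) Volume: 53,500 US gal × 3.785 L/gal = 202,498 L.
(b) After draining 15% and refilling: 166 × 0.85 + 41 × 0.15 = 147.25 ppm.
(b) Deficit to target: 155 − 147.25 = 7.75 mg/L.
(b) As CaCO₃: 7.75 mg/L × 202,498 L = 1569 g; ÷ 50 g/eq ÷ 2 = 15.69 mol Na₂CO₃.
(b) Mass: 15.69 × 106 = 1664 g.

(a) 1.09 ppm; (b) 1.66 kg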